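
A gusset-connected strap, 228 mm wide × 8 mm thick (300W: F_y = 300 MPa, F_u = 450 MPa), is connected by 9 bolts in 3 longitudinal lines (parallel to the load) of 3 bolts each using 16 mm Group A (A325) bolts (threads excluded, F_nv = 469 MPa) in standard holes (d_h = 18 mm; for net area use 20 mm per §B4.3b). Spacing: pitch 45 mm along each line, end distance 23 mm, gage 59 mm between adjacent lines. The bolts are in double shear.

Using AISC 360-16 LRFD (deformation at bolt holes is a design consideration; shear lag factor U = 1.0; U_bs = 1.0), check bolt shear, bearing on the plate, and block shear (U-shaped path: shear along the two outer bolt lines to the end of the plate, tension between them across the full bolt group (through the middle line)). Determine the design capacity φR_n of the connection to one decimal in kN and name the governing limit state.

414.7 kN (block shear governs)

Bolt shear: A_b = π(16)²/4 = 201.06 mm². φR_n = 0.75 × 469 × 201.06 × 9 × 2 = 1273.0 kN.
Bearing (8 mm plate, F_u = 450 MPa): end bolts L_c = 23 − 18/2 = 14, R_n = min(1.2×14×8×450, 2.4×16×8×450) = 60.48 kN/bolt; interior L_c = 45 − 18 = 27, R_n = 116.64 kN/bolt. φR_n = 0.75 × (3×60.48 + 6×116.64) = 661.0 kN.
Block shear: shear path 2×[23+2×45] = 2×113 mm, A_gv = 1808, A_nv = 2×(113 − 2.5×20)×8 = 1008 mm²; tension across gage: (118 − 2×20)×8 = 624 mm². R_n = min(0.6×450×1008, 0.6×300×1808) + 1.0×450×624 = min(272.16, 325.44) + 280.8 = 552.96 kN. φR_n = 0.75 × 552.96 = 414.7 kN.
Governing: min(1273.0, 661.0, 414.7) = 414.7 kN → block shear.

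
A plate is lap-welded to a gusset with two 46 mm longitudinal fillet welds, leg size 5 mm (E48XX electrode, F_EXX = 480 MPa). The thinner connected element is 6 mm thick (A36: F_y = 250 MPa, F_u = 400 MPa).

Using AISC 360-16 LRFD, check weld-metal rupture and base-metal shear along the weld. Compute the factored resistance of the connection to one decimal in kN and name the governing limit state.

Weld metal: throat = 0.707×5 = 3.535 mm, L = 2×46 = 92 mm. φR_n = 0.75 × 0.6 × 480 × 3.535 × 92 = 70.2 kN.
Base metal shear (6 mm plate): yield φR_n = 1.0×0.6×250×6×92 = 82.8 kN; rupture φR_n = 0.75×0.6×400×6×92 = 99.4 kN; take 82.8 kN (yield).
Governing: min(70.2, 82.8) = 70.2 kN → weld metal.

70.2 kN (weld metal governs)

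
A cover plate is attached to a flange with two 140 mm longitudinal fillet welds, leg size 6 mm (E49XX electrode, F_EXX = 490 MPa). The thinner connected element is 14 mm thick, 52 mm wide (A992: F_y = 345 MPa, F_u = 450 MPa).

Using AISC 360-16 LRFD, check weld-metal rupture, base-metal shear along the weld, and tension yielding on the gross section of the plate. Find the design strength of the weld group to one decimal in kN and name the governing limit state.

226.0 kN (gross-section yield governs)

Weld metal: throat = 0.707×6 = 4.242 mm, L = 2×140 = 280 mm. φR_n = 0.75 × 0.6 × 490 × 4.242 × 280 = 261.9 kN.
Base metal shear (14 mm plate): yield φR_n = 1.0×0.6×345×14×280 = 811.4 kN; rupture φR_n = 0.75×0.6×450×14×280 = 793.8 kN; take 793.8 kN (rupture).
Tension yield (gross): A_g = 52×14 = 728 mm². φR_n = 0.90 × 345 × 728 = 226.0 kN.
Governing: min(261.9, 793.8, 226.0) = 226.0 kN → gross-section yield.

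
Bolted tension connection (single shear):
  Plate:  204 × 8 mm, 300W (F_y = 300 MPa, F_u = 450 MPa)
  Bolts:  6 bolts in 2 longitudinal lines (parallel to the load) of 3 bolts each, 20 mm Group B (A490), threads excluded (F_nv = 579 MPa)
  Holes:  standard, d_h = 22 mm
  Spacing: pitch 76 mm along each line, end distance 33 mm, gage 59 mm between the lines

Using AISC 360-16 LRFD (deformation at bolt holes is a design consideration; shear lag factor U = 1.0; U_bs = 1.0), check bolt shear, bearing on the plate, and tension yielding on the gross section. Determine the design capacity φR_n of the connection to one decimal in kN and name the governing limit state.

Bolt shear: A_b = π(20)²/4 = 314.16 mm². φR_n = 0.75 × 579 × 314.16 × 6 × 1 = 818.5 kN.
Bearing (8 mm plate, F_u = 450 MPa): end bolts L_c = 33 − 22/2 = 22, R_n = min(1.2×22×8×450, 2.4×20×8×450) = 95.04 kN/bolt; interior L_c = 76 − 22 = 54, R_n = 172.8 kN/bolt. φR_n = 0.75 × (2×95.04 + 4×172.8) = 661.0 kN.
Tension yield (gross): A_g = 204×8 = 1632 mm². φR_n = 0.90 × 300 × 1632 = 440.6 kN.
Governing: min(818.5, 661.0, 440.6) = 440.6 kN → gross-section yield.

440.6 kN (gross-section yield governs)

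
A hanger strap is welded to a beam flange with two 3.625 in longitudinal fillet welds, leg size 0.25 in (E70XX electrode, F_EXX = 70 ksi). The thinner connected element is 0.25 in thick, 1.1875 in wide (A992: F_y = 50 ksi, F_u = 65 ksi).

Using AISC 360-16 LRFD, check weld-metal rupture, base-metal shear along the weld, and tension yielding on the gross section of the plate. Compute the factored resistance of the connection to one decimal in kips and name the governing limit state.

13.4 kips (gross-section yield governs)

Weld metal: throat = 0.707×0.25 = 0.17675 in, L = 2×3.625 = 7.25 in. φR_n = 0.75 × 0.6 × 70 × 0.17675 × 7.25 = 40.4 kips.
Base metal shear (0.25 in plate): yield φR_n = 1.0×0.6×50×0.25×7.25 = 54.4 kips; rupture φR_n = 0.75×0.6×65×0.25×7.25 = 53.0 kips; take 53.0 kips (rupture).
Tension yield (gross): A_g = 1.1875×0.25 = 0.29688 in². φR_n = 0.90 × 50 × 0.29688 = 13.4 kips.
Governing: min(40.4, 53.0, 13.4) = 13.4 kips → gross-section yield.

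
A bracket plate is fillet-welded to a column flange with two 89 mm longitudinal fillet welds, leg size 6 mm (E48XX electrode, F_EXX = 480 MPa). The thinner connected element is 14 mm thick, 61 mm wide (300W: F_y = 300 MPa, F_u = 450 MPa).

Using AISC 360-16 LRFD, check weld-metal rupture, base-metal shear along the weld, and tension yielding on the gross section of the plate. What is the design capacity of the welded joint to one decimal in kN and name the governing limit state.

163.1 kN (weld metal governs)

Weld metal: throat = 0.707×6 = 4.242 mm, L = 2×89 = 178 mm. φR_n = 0.75 × 0.6 × 480 × 4.242 × 178 = 163.1 kN.
Base metal shear (14 mm plate): yield φR_n = 1.0×0.6×300×14×178 = 448.6 kN; rupture φR_n = 0.75×0.6×450×14×178 = 504.6 kN; take 448.6 kN (yield).
Tension yield (gross): A_g = 61×14 = 854 mm². φR_n = 0.90 × 300 × 854 = 230.6 kN.
Governing: min(163.1, 448.6, 230.6) = 163.1 kN → weld metal.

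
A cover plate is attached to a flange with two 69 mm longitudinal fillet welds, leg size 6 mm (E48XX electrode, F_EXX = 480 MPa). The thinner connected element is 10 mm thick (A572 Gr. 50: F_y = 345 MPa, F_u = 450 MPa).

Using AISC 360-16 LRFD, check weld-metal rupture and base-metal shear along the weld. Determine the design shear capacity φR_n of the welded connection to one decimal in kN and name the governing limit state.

126.4 kN (weld metal governs)

Weld metal: throat = 0.707×6 = 4.242 mm, L = 2×69 = 138 mm. φR_n = 0.75 × 0.6 × 480 × 4.242 × 138 = 126.4 kN.
Base metal shear (10 mm plate): yield φR_n = 1.0×0.6×345×10×138 = 285.7 kN; rupture φR_n = 0.75×0.6×450×10×138 = 279.5 kN; take 279.5 kN (rupture).
Governing: min(126.4, 279.5) = 126.4 kN → weld metal.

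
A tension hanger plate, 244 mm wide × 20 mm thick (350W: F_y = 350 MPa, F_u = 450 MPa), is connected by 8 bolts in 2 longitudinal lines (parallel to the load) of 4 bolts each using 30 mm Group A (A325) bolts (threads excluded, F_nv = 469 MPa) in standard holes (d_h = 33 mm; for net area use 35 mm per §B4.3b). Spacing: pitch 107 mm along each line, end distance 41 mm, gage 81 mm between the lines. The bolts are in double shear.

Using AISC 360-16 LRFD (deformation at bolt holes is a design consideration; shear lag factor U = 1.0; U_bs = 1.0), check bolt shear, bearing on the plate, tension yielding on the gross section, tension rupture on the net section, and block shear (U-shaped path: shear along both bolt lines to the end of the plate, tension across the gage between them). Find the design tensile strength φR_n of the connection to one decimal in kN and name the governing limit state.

Bolt shear: A_b = π(30)²/4 = 706.86 mm². φR_n = 0.75 × 469 × 706.86 × 8 × 2 = 3978.2 kN.
Bearing (20 mm plate, F_u = 450 MPa): end bolts L_c = 41 − 33/2 = 24.5, R_n = min(1.2×24.5×20×450, 2.4×30×20×450) = 264.6 kN/bolt; interior L_c = 107 − 33 = 74, R_n = 648 kN/bolt. φR_n = 0.75 × (2×264.6 + 6×648) = 3312.9 kN.
Tension yield (gross): A_g = 244×20 = 4880 mm². φR_n = 0.90 × 350 × 4880 = 1537.2 kN.
Tension rupture (net): A_n = (244 − 2×35)×20 = 3480 mm² (U = 1.0, A_e = A_n). φR_n = 0.75 × 450 × 3480 = 1174.5 kN.
Block shear: shear path 2×[41+3×107] = 2×362 mm, A_gv = 14480, A_nv = 2×(362 − 3.5×35)×20 = 9580 mm²; tension across gage: (81 − 1×35)×20 = 920 mm². R_n = min(0.6×450×9580, 0.6×350×14480) + 1.0×450×920 = min(2586.6, 3040.8) + 414 = 3000.6 kN. φR_n = 0.75 × 3000.6 = 2250.5 kN.
Governing: min(3978.2, 3312.9, 1537.2, 1174.5, 2250.5) = 1174.5 kN → net-section rupture.

1174.5 kN (net-section rupture governs)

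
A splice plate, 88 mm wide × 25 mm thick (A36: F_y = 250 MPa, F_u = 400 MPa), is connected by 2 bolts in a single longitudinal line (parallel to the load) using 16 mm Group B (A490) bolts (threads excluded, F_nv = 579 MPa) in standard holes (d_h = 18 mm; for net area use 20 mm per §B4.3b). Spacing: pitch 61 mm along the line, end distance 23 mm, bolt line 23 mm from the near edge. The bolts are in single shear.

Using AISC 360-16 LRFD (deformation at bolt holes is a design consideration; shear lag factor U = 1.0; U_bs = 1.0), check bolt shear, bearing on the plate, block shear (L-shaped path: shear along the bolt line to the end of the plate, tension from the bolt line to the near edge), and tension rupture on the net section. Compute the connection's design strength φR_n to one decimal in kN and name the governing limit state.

Bolt shear: A_b = π(16)²/4 = 201.06 mm². φR_n = 0.75 × 579 × 201.06 × 2 × 1 = 174.6 kN.
Bearing (25 mm plate, F_u = 400 MPa): end bolts L_c = 23 − 18/2 = 14, R_n = min(1.2×14×25×400, 2.4×16×25×400) = 168 kN/bolt; interior L_c = 61 − 18 = 43, R_n = 384 kN/bolt. φR_n = 0.75 × (1×168 + 1×384) = 414.0 kN.
Block shear: shear path 1×[23+1×61] = 1×84 mm, A_gv = 2100, A_nv = 1×(84 − 1.5×20)×25 = 1350 mm²; tension to near edge: (23 − 0.5×20)×25 = 325 mm². R_n = min(0.6×400×1350, 0.6×250×2100) + 1.0×400×325 = min(324, 315) + 130 = 445 kN. φR_n = 0.75 × 445 = 333.8 kN.
Tension rupture (net): A_n = (88 − 1×20)×25 = 1700 mm² (U = 1.0, A_e = A_n). φR_n = 0.75 × 400 × 1700 = 510.0 kN.
Governing: min(174.6, 414.0, 333.8, 510.0) = 174.6 kN → bolt shear.

174.6 kN (bolt shear governs)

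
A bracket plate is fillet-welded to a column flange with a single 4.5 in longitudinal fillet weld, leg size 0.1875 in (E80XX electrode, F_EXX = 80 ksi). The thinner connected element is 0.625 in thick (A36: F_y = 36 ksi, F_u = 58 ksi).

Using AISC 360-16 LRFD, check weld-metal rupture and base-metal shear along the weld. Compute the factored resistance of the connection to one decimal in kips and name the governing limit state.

21.5 kips (weld metal governs)

Weld metal: throat = 0.707×0.1875 = 0.13256 in, L = 4.5 in. φR_n = 0.75 × 0.6 × 80 × 0.13256 × 4.5 = 21.5 kips.
Base metal shear (0.625 in plate): yield φR_n = 1.0×0.6×36×0.625×4.5 = 60.8 kips; rupture φR_n = 0.75×0.6×58×0.625×4.5 = 73.4 kips; take 60.8 kips (yield).
Governing: min(21.5, 60.8) = 21.5 kips → weld metal.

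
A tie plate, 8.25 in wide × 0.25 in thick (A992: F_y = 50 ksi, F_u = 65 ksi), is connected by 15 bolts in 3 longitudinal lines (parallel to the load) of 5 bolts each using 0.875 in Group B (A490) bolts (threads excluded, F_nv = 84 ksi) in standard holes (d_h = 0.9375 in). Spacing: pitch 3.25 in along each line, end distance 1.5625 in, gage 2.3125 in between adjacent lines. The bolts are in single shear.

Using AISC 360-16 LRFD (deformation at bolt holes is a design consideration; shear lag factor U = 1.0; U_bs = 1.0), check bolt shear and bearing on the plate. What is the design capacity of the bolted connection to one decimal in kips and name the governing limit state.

355.1 kips (bearing governs)

Bolt shear: A_b = π(0.875)²/4 = 0.60132 in². φR_n = 0.75 × 84 × 0.60132 × 15 × 1 = 568.2 kips.
Bearing (0.25 in plate, F_u = 65 ksi): end bolts L_c = 1.5625 − 0.9375/2 = 1.09375, R_n = min(1.2×1.09375×0.25×65, 2.4×0.875×0.25×65) = 21.328 kips/bolt; interior L_c = 3.25 − 0.9375 = 2.3125, R_n = 34.125 kips/bolt. φR_n = 0.75 × (3×21.328 + 12×34.125) = 355.1 kips.
Governing: min(568.2, 355.1) = 355.1 kips → bearing.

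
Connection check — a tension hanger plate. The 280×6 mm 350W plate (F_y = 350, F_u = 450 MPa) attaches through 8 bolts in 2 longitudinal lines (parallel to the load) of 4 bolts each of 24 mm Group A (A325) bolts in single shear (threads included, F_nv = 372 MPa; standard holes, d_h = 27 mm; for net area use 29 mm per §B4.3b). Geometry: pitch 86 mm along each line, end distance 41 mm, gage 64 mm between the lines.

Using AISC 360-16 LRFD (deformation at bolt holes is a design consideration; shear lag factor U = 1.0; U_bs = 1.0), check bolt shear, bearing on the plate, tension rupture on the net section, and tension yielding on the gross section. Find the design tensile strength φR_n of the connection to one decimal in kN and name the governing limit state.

449.6 kN (net-section rupture governs)

Bolt shear: A_b = π(24)²/4 = 452.39 mm². φR_n = 0.75 × 372 × 452.39 × 8 × 1 = 1009.7 kN.
Bearing (6 mm plate, F_u = 450 MPa): end bolts L_c = 41 − 27/2 = 27.5, R_n = min(1.2×27.5×6×450, 2.4×24×6×450) = 89.1 kN/bolt; interior L_c = 86 − 27 = 59, R_n = 155.52 kN/bolt. φR_n = 0.75 × (2×89.1 + 6×155.52) = 833.5 kN.
Tension rupture (net): A_n = (280 − 2×29)×6 = 1332 mm² (U = 1.0, A_e = A_n). φR_n = 0.75 × 450 × 1332 = 449.6 kN.
Tension yield (gross): A_g = 280×6 = 1680 mm². φR_n = 0.90 × 350 × 1680 = 529.2 kN.
Governing: min(1009.7, 833.5, 449.6, 529.2) = 449.6 kN → net-section rupture.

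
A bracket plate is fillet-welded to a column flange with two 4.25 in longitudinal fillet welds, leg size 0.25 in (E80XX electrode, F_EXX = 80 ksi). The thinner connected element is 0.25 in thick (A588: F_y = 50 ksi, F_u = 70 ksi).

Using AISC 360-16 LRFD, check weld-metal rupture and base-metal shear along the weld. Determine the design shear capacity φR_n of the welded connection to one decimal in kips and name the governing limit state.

Weld metal: throat = 0.707×0.25 = 0.17675 in, L = 2×4.25 = 8.5 in. φR_n = 0.75 × 0.6 × 80 × 0.17675 × 8.5 = 54.1 kips.
Base metal shear (0.25 in plate): yield φR_n = 1.0×0.6×50×0.25×8.5 = 63.8 kips; rupture φR_n = 0.75×0.6×70×0.25×8.5 = 66.9 kips; take 63.8 kips (yield).
Governing: min(54.1, 63.8) = 54.1 kips → weld metal.

54.1 kips (weld metal governs)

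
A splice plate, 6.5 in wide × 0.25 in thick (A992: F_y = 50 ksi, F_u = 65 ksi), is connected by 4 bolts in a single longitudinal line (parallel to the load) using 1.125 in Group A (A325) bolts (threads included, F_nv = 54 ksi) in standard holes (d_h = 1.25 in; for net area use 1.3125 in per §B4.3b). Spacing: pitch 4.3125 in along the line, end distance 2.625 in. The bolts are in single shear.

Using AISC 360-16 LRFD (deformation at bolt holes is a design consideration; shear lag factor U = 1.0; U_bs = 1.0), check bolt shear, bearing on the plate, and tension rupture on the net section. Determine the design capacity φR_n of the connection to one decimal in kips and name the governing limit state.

63.2 kips (net-section rupture governs)

Bolt shear: A_b = π(1.125)²/4 = 0.99402 in². φR_n = 0.75 × 54 × 0.99402 × 4 × 1 = 161.0 kips.
Bearing (0.25 in plate, F_u = 65 ksi): end bolts L_c = 2.625 − 1.25/2 = 2, R_n = min(1.2×2×0.25×65, 2.4×1.125×0.25×65) = 39 kips/bolt; interior L_c = 4.3125 − 1.25 = 3.0625, R_n = 43.875 kips/bolt. φR_n = 0.75 × (1×39 + 3×43.875) = 128.0 kips.
Tension rupture (net): A_n = (6.5 − 1×1.3125)×0.25 = 1.2969 in² (U = 1.0, A_e = A_n). φR_n = 0.75 × 65 × 1.2969 = 63.2 kips.
Governing: min(161.0, 128.0, 63.2) = 63.2 kips → net-section rupture.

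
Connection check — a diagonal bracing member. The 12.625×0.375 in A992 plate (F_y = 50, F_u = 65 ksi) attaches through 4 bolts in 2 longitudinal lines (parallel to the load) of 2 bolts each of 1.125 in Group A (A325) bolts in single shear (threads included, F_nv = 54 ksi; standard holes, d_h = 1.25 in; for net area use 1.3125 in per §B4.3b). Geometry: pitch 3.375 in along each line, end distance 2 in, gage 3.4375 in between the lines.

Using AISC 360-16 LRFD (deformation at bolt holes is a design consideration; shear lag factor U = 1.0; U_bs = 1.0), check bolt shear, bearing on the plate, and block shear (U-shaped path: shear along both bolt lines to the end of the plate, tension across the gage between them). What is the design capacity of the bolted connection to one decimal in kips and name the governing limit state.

Bolt shear: A_b = π(1.125)²/4 = 0.99402 in². φR_n = 0.75 × 54 × 0.99402 × 4 × 1 = 161.0 kips.
Bearing (0.375 in plate, F_u = 65 ksi): end bolts L_c = 2 − 1.25/2 = 1.375, R_n = min(1.2×1.375×0.375×65, 2.4×1.125×0.375×65) = 40.219 kips/bolt; interior L_c = 3.375 − 1.25 = 2.125, R_n = 62.156 kips/bolt. φR_n = 0.75 × (2×40.219 + 2×62.156) = 153.6 kips.
Block shear: shear path 2×[2+1×3.375] = 2×5.375 in, A_gv = 4.0313, A_nv = 2×(5.375 − 1.5×1.3125)×0.375 = 2.5547 in²; tension across gage: (3.4375 − 1×1.3125)×0.375 = 0.79688 in². R_n = min(0.6×65×2.5547, 0.6×50×4.0313) + 1.0×65×0.79688 = min(99.633, 120.94) + 51.797 = 151.43 kips. φR_n = 0.75 × 151.43 = 113.6 kips.
Governing: min(161.0, 153.6, 113.6) = 113.6 kips → block shear.

113.6 kips (block shear governs)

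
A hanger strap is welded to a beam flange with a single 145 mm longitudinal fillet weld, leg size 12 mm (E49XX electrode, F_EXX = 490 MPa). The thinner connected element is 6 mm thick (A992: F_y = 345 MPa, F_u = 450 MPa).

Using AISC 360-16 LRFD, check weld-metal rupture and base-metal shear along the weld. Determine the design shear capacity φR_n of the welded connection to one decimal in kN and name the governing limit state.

Weld metal: throat = 0.707×12 = 8.484 mm, L = 145 mm. φR_n = 0.75 × 0.6 × 490 × 8.484 × 145 = 271.3 kN.
Base metal shear (6 mm plate): yield φR_n = 1.0×0.6×345×6×145 = 180.1 kN; rupture φR_n = 0.75×0.6×450×6×145 = 176.2 kN; take 176.2 kN (rupture).
Governing: min(271.3, 176.2) = 176.2 kN → base-metal shear.

176.2 kN (base-metal shear governs)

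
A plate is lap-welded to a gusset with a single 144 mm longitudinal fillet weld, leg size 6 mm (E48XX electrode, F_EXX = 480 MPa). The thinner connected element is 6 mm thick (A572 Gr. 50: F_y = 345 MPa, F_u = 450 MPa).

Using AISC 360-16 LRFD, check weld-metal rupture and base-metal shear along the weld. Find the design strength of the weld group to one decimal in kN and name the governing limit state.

131.9 kN (weld metal governs)

Weld metal: throat = 0.707×6 = 4.242 mm, L = 144 mm. φR_n = 0.75 × 0.6 × 480 × 4.242 × 144 = 131.9 kN.
Base metal shear (6 mm plate): yield φR_n = 1.0×0.6×345×6×144 = 178.8 kN; rupture φR_n = 0.75×0.6×450×6×144 = 175.0 kN; take 175.0 kN (rupture).
Governing: min(131.9, 175.0) = 131.9 kN → weld metal.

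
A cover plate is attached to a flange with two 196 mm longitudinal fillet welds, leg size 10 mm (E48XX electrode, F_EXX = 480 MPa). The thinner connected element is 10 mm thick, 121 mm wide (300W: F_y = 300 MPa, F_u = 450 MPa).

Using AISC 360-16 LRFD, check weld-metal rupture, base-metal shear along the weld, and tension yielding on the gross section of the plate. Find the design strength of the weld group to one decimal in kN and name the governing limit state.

Weld metal: throat = 0.707×10 = 7.07 mm, L = 2×196 = 392 mm. φR_n = 0.75 × 0.6 × 480 × 7.07 × 392 = 598.6 kN.
Base metal shear (10 mm plate): yield φR_n = 1.0×0.6×300×10×392 = 705.6 kN; rupture φR_n = 0.75×0.6×450×10×392 = 793.8 kN; take 705.6 kN (yield).
Tension yield (gross): A_g = 121×10 = 1210 mm². φR_n = 0.90 × 300 × 1210 = 326.7 kN.
Governing: min(598.6, 705.6, 326.7) = 326.7 kN → gross-section yield.

326.7 kN (gross-section yield governs)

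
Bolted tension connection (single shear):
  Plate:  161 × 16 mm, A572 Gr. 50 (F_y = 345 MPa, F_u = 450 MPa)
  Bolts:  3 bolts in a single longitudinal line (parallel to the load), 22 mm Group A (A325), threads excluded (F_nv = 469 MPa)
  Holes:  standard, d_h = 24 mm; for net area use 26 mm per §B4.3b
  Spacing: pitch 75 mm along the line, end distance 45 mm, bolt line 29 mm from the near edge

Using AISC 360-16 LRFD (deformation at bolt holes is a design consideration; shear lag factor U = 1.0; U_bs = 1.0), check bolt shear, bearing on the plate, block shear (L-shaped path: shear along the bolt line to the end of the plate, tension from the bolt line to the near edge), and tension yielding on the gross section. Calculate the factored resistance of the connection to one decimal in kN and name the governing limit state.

401.1 kN (bolt shear governs)

Bolt shear: A_b = π(22)²/4 = 380.13 mm². φR_n = 0.75 × 469 × 380.13 × 3 × 1 = 401.1 kN.
Bearing (16 mm plate, F_u = 450 MPa): end bolts L_c = 45 − 24/2 = 33, R_n = min(1.2×33×16×450, 2.4×22×16×450) = 285.12 kN/bolt; interior L_c = 75 − 24 = 51, R_n = 380.16 kN/bolt. φR_n = 0.75 × (1×285.12 + 2×380.16) = 784.1 kN.
Block shear: shear path 1×[45+2×75] = 1×195 mm, A_gv = 3120, A_nv = 1×(195 − 2.5×26)×16 = 2080 mm²; tension to near edge: (29 − 0.5×26)×16 = 256 mm². R_n = min(0.6×450×2080, 0.6×345×3120) + 1.0×450×256 = min(561.6, 645.84) + 115.2 = 676.8 kN. φR_n = 0.75 × 676.8 = 507.6 kN.
Tension yield (gross): A_g = 161×16 = 2576 mm². φR_n = 0.90 × 345 × 2576 = 799.8 kN.
Governing: min(401.1, 784.1, 507.6, 799.8) = 401.1 kN → bolt shear.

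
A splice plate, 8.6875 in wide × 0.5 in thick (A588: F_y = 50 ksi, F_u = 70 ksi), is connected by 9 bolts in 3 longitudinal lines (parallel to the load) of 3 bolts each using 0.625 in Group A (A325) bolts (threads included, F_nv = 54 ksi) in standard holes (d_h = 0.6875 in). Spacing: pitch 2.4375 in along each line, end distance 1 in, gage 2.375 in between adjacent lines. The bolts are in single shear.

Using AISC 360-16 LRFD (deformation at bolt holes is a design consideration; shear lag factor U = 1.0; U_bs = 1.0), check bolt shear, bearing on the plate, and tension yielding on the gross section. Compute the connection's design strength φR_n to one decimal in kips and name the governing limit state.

Bolt shear: A_b = π(0.625)²/4 = 0.3068 in². φR_n = 0.75 × 54 × 0.3068 × 9 × 1 = 111.8 kips.
Bearing (0.5 in plate, F_u = 70 ksi): end bolts L_c = 1 − 0.6875/2 = 0.65625, R_n = min(1.2×0.65625×0.5×70, 2.4×0.625×0.5×70) = 27.563 kips/bolt; interior L_c = 2.4375 − 0.6875 = 1.75, R_n = 52.5 kips/bolt. φR_n = 0.75 × (3×27.563 + 6×52.5) = 298.3 kips.
Tension yield (gross): A_g = 8.6875×0.5 = 4.3438 in². φR_n = 0.90 × 50 × 4.3438 = 195.5 kips.
Governing: min(111.8, 298.3, 195.5) = 111.8 kips → bolt shear.

111.8 kips (bolt shear governs)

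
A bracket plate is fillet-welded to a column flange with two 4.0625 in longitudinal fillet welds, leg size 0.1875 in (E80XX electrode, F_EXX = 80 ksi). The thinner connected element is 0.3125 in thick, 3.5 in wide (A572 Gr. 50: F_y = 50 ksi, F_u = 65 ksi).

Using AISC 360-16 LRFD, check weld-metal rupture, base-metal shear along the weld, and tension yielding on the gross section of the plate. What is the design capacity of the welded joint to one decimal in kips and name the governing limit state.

Weld metal: throat = 0.707×0.1875 = 0.13256 in, L = 2×4.0625 = 8.125 in. φR_n = 0.75 × 0.6 × 80 × 0.13256 × 8.125 = 38.8 kips.
Base metal shear (0.3125 in plate): yield φR_n = 1.0×0.6×50×0.3125×8.125 = 76.2 kips; rupture φR_n = 0.75×0.6×65×0.3125×8.125 = 74.3 kips; take 74.3 kips (rupture).
Tension yield (gross): A_g = 3.5×0.3125 = 1.0938 in². φR_n = 0.90 × 50 × 1.0938 = 49.2 kips.
Governing: min(38.8, 74.3, 49.2) = 38.8 kips → weld metal.

38.8 kips (weld metal governs)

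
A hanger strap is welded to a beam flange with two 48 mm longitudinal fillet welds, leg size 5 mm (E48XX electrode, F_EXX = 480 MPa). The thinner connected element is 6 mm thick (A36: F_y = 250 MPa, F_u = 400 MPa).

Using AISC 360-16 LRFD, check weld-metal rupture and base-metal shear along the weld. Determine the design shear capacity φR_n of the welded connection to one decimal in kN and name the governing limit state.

73.3 kN (weld metal governs)

Weld metal: throat = 0.707×5 = 3.535 mm, L = 2×48 = 96 mm. φR_n = 0.75 × 0.6 × 480 × 3.535 × 96 = 73.3 kN.
Base metal shear (6 mm plate): yield φR_n = 1.0×0.6×250×6×96 = 86.4 kN; rupture φR_n = 0.75×0.6×400×6×96 = 103.7 kN; take 86.4 kN (yield).
Governing: min(73.3, 86.4) = 73.3 kN → weld metal.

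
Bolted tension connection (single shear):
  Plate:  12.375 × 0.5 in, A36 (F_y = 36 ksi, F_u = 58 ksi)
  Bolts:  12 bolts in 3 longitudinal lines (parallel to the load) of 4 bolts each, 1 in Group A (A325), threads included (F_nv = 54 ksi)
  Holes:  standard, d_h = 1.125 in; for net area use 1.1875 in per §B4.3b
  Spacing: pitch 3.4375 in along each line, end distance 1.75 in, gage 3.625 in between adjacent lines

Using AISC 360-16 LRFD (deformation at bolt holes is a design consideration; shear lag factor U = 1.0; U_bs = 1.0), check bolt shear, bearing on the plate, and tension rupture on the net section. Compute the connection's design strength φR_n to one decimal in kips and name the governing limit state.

Bolt shear: A_b = π(1)²/4 = 0.7854 in². φR_n = 0.75 × 54 × 0.7854 × 12 × 1 = 381.7 kips.
Bearing (0.5 in plate, F_u = 58 ksi): end bolts L_c = 1.75 − 1.125/2 = 1.1875, R_n = min(1.2×1.1875×0.5×58, 2.4×1×0.5×58) = 41.325 kips/bolt; interior L_c = 3.4375 − 1.125 = 2.3125, R_n = 69.6 kips/bolt. φR_n = 0.75 × (3×41.325 + 9×69.6) = 562.8 kips.
Tension rupture (net): A_n = (12.375 − 3×1.1875)×0.5 = 4.4063 in² (U = 1.0, A_e = A_n). φR_n = 0.75 × 58 × 4.4063 = 191.7 kips.
Governing: min(381.7, 562.8, 191.7) = 191.7 kips → net-section rupture.

191.7 kips (net-section rupture governs)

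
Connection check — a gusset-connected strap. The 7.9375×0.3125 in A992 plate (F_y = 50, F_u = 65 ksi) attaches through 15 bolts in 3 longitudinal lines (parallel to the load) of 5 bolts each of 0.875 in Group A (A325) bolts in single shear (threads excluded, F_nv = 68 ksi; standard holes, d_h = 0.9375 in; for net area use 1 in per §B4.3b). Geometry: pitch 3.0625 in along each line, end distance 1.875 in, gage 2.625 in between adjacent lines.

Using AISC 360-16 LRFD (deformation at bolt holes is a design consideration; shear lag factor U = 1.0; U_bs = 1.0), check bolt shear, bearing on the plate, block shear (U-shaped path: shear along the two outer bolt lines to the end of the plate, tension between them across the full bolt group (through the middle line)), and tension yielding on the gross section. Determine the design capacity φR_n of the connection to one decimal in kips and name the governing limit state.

Bolt shear: A_b = π(0.875)²/4 = 0.60132 in². φR_n = 0.75 × 68 × 0.60132 × 15 × 1 = 460.0 kips.
Bearing (0.3125 in plate, F_u = 65 ksi): end bolts L_c = 1.875 − 0.9375/2 = 1.40625, R_n = min(1.2×1.40625×0.3125×65, 2.4×0.875×0.3125×65) = 34.277 kips/bolt; interior L_c = 3.0625 − 0.9375 = 2.125, R_n = 42.656 kips/bolt. φR_n = 0.75 × (3×34.277 + 12×42.656) = 461.0 kips.
Block shear: shear path 2×[1.875+4×3.0625] = 2×14.125 in, A_gv = 8.8281, A_nv = 2×(14.125 − 4.5×1)×0.3125 = 6.0156 in²; tension across gage: (5.25 − 2×1)×0.3125 = 1.0156 in². R_n = min(0.6×65×6.0156, 0.6×50×8.8281) + 1.0×65×1.0156 = min(234.61, 264.84) + 66.014 = 300.62 kips. φR_n = 0.75 × 300.62 = 225.5 kips.
Tension yield (gross): A_g = 7.9375×0.3125 = 2.4805 in². φR_n = 0.90 × 50 × 2.4805 = 111.6 kips.
Governing: min(460.0, 461.0, 225.5, 111.6) = 111.6 kips → gross-section yield.

111.6 kips (gross-section yield governs)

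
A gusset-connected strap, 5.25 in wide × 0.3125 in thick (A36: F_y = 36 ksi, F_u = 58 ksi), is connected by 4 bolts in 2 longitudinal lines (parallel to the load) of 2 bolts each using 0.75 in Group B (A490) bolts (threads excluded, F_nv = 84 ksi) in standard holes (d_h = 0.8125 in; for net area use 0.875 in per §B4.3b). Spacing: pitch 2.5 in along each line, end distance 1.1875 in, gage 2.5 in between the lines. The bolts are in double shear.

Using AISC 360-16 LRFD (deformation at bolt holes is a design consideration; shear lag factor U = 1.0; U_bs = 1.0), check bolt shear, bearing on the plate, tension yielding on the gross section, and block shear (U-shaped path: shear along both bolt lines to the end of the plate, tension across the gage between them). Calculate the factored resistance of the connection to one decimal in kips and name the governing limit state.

Bolt shear: A_b = π(0.75)²/4 = 0.44179 in². φR_n = 0.75 × 84 × 0.44179 × 4 × 2 = 222.7 kips.
Bearing (0.3125 in plate, F_u = 58 ksi): end bolts L_c = 1.1875 − 0.8125/2 = 0.78125, R_n = min(1.2×0.78125×0.3125×58, 2.4×0.75×0.3125×58) = 16.992 kips/bolt; interior L_c = 2.5 − 0.8125 = 1.6875, R_n = 32.625 kips/bolt. φR_n = 0.75 × (2×16.992 + 2×32.625) = 74.4 kips.
Tension yield (gross): A_g = 5.25×0.3125 = 1.6406 in². φR_n = 0.90 × 36 × 1.6406 = 53.2 kips.
Block shear: shear path 2×[1.1875+1×2.5] = 2×3.6875 in, A_gv = 2.3047, A_nv = 2×(3.6875 − 1.5×0.875)×0.3125 = 1.4844 in²; tension across gage: (2.5 − 1×0.875)×0.3125 = 0.50781 in². R_n = min(0.6×58×1.4844, 0.6×36×2.3047) + 1.0×58×0.50781 = min(51.657, 49.782) + 29.453 = 79.235 kips. φR_n = 0.75 × 79.235 = 59.4 kips.
Governing: min(222.7, 74.4, 53.2, 59.4) = 53.2 kips → gross-section yield.

53.2 kips (gross-section yield governs)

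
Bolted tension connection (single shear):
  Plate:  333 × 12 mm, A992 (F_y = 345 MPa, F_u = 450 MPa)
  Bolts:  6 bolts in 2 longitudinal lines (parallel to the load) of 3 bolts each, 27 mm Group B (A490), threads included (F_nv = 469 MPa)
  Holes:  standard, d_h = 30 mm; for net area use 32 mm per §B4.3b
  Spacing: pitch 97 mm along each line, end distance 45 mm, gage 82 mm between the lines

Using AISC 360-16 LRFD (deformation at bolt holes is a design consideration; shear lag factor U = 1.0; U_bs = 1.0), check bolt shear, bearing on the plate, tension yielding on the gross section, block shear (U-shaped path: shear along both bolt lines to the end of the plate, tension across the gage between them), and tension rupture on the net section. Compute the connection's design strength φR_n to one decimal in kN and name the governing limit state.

975.2 kN (block shear governs)

Bolt shear: A_b = π(27)²/4 = 572.56 mm². φR_n = 0.75 × 469 × 572.56 × 6 × 1 = 1208.4 kN.
Bearing (12 mm plate, F_u = 450 MPa): end bolts L_c = 45 − 30/2 = 30, R_n = min(1.2×30×12×450, 2.4×27×12×450) = 194.4 kN/bolt; interior L_c = 97 − 30 = 67, R_n = 349.92 kN/bolt. φR_n = 0.75 × (2×194.4 + 4×349.92) = 1341.4 kN.
Tension yield (gross): A_g = 333×12 = 3996 mm². φR_n = 0.90 × 345 × 3996 = 1240.8 kN.
Block shear: shear path 2×[45+2×97] = 2×239 mm, A_gv = 5736, A_nv = 2×(239 − 2.5×32)×12 = 3816 mm²; tension across gage: (82 − 1×32)×12 = 600 mm². R_n = min(0.6×450×3816, 0.6×345×5736) + 1.0×450×600 = min(1030.3, 1187.4) + 270 = 1300.3 kN. φR_n = 0.75 × 1300.3 = 975.2 kN.
Tension rupture (net): A_n = (333 − 2×32)×12 = 3228 mm² (U = 1.0, A_e = A_n). φR_n = 0.75 × 450 × 3228 = 1089.5 kN.
Governing: min(1208.4, 1341.4, 1240.8, 975.2, 1089.5) = 975.2 kN → block shear.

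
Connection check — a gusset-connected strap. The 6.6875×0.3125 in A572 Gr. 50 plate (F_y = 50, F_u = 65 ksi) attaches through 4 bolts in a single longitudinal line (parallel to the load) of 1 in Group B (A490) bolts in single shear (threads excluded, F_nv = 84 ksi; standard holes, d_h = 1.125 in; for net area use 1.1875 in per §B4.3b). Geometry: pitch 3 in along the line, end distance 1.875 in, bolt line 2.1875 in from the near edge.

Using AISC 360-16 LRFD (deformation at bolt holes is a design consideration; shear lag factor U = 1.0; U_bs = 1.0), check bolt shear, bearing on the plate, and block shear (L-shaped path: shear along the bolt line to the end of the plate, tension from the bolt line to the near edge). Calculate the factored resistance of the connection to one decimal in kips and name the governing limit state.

85.7 kips (block shear governs)

Bolt shear: A_b = π(1)²/4 = 0.7854 in². φR_n = 0.75 × 84 × 0.7854 × 4 × 1 = 197.9 kips.
Bearing (0.3125 in plate, F_u = 65 ksi): end bolts L_c = 1.875 − 1.125/2 = 1.3125, R_n = min(1.2×1.3125×0.3125×65, 2.4×1×0.3125×65) = 31.992 kips/bolt; interior L_c = 3 − 1.125 = 1.875, R_n = 45.703 kips/bolt. φR_n = 0.75 × (1×31.992 + 3×45.703) = 126.8 kips.
Block shear: shear path 1×[1.875+3×3] = 1×10.875 in, A_gv = 3.3984, A_nv = 1×(10.875 − 3.5×1.1875)×0.3125 = 2.0996 in²; tension to near edge: (2.1875 − 0.5×1.1875)×0.3125 = 0.49805 in². R_n = min(0.6×65×2.0996, 0.6×50×3.3984) + 1.0×65×0.49805 = min(81.884, 101.95) + 32.373 = 114.26 kips. φR_n = 0.75 × 114.26 = 85.7 kips.
Governing: min(197.9, 126.8, 85.7) = 85.7 kips → block shear.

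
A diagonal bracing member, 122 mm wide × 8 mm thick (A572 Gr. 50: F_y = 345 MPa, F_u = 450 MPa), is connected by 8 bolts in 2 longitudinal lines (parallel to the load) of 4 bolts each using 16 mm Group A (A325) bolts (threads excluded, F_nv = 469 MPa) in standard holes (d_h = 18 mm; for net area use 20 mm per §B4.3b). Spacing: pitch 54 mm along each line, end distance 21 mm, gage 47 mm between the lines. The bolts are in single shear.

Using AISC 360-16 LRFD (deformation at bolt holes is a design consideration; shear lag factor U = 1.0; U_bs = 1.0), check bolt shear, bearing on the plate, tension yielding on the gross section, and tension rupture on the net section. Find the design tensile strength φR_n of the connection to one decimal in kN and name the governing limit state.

221.4 kN (net-section rupture governs)

Bolt shear: A_b = π(16)²/4 = 201.06 mm². φR_n = 0.75 × 469 × 201.06 × 8 × 1 = 565.8 kN.
Bearing (8 mm plate, F_u = 450 MPa): end bolts L_c = 21 − 18/2 = 12, R_n = min(1.2×12×8×450, 2.4×16×8×450) = 51.84 kN/bolt; interior L_c = 54 − 18 = 36, R_n = 138.24 kN/bolt. φR_n = 0.75 × (2×51.84 + 6×138.24) = 699.8 kN.
Tension yield (gross): A_g = 122×8 = 976 mm². φR_n = 0.90 × 345 × 976 = 303.0 kN.
Tension rupture (net): A_n = (122 − 2×20)×8 = 656 mm² (U = 1.0, A_e = A_n). φR_n = 0.75 × 450 × 656 = 221.4 kN.
Governing: min(565.8, 699.8, 303.0, 221.4) = 221.4 kN → net-section rupture.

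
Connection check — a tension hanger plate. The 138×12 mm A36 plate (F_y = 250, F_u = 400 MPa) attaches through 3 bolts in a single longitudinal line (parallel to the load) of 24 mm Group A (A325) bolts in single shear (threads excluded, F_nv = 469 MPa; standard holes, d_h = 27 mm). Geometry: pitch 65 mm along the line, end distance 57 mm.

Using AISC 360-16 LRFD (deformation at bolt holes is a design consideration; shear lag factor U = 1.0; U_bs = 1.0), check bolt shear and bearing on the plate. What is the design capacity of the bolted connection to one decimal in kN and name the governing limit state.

477.4 kN (bolt shear governs)

Bolt shear: A_b = π(24)²/4 = 452.39 mm². φR_n = 0.75 × 469 × 452.39 × 3 × 1 = 477.4 kN.
Bearing (12 mm plate, F_u = 400 MPa): end bolts L_c = 57 − 27/2 = 43.5, R_n = min(1.2×43.5×12×400, 2.4×24×12×400) = 250.56 kN/bolt; interior L_c = 65 − 27 = 38, R_n = 218.88 kN/bolt. φR_n = 0.75 × (1×250.56 + 2×218.88) = 516.2 kN.
Governing: min(477.4, 516.2) = 477.4 kN → bolt shear.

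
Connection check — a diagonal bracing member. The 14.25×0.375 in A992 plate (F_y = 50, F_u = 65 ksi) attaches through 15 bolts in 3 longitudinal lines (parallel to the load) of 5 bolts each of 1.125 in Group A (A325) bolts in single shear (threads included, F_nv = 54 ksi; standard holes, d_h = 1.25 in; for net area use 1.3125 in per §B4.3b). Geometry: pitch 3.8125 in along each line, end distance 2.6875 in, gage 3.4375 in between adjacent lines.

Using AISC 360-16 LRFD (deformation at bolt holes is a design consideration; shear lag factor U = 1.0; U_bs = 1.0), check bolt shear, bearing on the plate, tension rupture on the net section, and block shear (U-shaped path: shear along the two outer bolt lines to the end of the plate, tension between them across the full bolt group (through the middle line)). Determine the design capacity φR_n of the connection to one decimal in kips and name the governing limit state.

Bolt shear: A_b = π(1.125)²/4 = 0.99402 in². φR_n = 0.75 × 54 × 0.99402 × 15 × 1 = 603.9 kips.
Bearing (0.375 in plate, F_u = 65 ksi): end bolts L_c = 2.6875 − 1.25/2 = 2.0625, R_n = min(1.2×2.0625×0.375×65, 2.4×1.125×0.375×65) = 60.328 kips/bolt; interior L_c = 3.8125 − 1.25 = 2.5625, R_n = 65.813 kips/bolt. φR_n = 0.75 × (3×60.328 + 12×65.813) = 728.1 kips.
Tension rupture (net): A_n = (14.25 − 3×1.3125)×0.375 = 3.8672 in² (U = 1.0, A_e = A_n). φR_n = 0.75 × 65 × 3.8672 = 188.5 kips.
Block shear: shear path 2×[2.6875+4×3.8125] = 2×17.9375 in, A_gv = 13.453, A_nv = 2×(17.9375 − 4.5×1.3125)×0.375 = 9.0234 in²; tension across gage: (6.875 − 2×1.3125)×0.375 = 1.5938 in². R_n = min(0.6×65×9.0234, 0.6×50×13.453) + 1.0×65×1.5938 = min(351.91, 403.59) + 103.6 = 455.51 kips. φR_n = 0.75 × 455.51 = 341.6 kips.
Governing: min(603.9, 728.1, 188.5, 341.6) = 188.5 kips → net-section rupture.

188.5 kips (net-section rupture governs)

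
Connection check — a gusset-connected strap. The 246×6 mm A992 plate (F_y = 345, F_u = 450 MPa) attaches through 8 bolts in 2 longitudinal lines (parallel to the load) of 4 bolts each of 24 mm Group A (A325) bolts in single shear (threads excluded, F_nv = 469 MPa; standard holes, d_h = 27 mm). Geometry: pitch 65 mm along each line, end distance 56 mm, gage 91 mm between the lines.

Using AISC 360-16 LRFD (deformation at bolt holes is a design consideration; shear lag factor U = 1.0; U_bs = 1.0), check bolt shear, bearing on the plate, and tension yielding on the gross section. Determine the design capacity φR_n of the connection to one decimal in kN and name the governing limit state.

Bolt shear: A_b = π(24)²/4 = 452.39 mm². φR_n = 0.75 × 469 × 452.39 × 8 × 1 = 1273.0 kN.
Bearing (6 mm plate, F_u = 450 MPa): end bolts L_c = 56 − 27/2 = 42.5, R_n = min(1.2×42.5×6×450, 2.4×24×6×450) = 137.7 kN/bolt; interior L_c = 65 − 27 = 38, R_n = 123.12 kN/bolt. φR_n = 0.75 × (2×137.7 + 6×123.12) = 760.6 kN.
Tension yield (gross): A_g = 246×6 = 1476 mm². φR_n = 0.90 × 345 × 1476 = 458.3 kN.
Governing: min(1273.0, 760.6, 458.3) = 458.3 kN → gross-section yield.

458.3 kN (gross-section yield governs)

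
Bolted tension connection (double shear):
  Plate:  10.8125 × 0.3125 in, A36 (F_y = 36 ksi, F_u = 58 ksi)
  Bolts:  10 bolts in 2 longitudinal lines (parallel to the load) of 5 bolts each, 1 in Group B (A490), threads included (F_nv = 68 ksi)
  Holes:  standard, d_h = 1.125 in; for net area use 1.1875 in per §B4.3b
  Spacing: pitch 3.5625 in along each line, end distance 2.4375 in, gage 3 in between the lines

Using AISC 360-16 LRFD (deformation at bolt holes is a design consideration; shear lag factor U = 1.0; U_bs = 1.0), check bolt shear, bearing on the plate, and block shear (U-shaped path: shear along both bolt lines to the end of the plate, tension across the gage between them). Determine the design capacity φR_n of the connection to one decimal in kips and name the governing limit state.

Bolt shear: A_b = π(1)²/4 = 0.7854 in². φR_n = 0.75 × 68 × 0.7854 × 10 × 2 = 801.1 kips.
Bearing (0.3125 in plate, F_u = 58 ksi): end bolts L_c = 2.4375 − 1.125/2 = 1.875, R_n = min(1.2×1.875×0.3125×58, 2.4×1×0.3125×58) = 40.781 kips/bolt; interior L_c = 3.5625 − 1.125 = 2.4375, R_n = 43.5 kips/bolt. φR_n = 0.75 × (2×40.781 + 8×43.5) = 322.2 kips.
Block shear: shear path 2×[2.4375+4×3.5625] = 2×16.6875 in, A_gv = 10.43, A_nv = 2×(16.6875 − 4.5×1.1875)×0.3125 = 7.0898 in²; tension across gage: (3 − 1×1.1875)×0.3125 = 0.56641 in². R_n = min(0.6×58×7.0898, 0.6×36×10.43) + 1.0×58×0.56641 = min(246.73, 225.29) + 32.852 = 258.14 kips. φR_n = 0.75 × 258.14 = 193.6 kips.
Governing: min(801.1, 322.2, 193.6) = 193.6 kips → block shear.

193.6 kips (block shear governs)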